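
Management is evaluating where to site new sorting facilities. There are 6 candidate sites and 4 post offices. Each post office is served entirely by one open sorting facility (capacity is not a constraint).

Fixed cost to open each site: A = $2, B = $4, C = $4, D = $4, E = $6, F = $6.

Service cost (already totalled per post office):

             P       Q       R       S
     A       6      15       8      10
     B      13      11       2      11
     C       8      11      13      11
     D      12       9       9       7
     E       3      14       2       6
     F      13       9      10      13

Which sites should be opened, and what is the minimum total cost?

Open D and E; minimum total cost 30.

For any fixed open set, each post office goes to its cheapest open site; total = fixed + service.
{D, E}: P→E 3, Q→D 9, R→E 2, S→E 6. Service 20; fixed 10; total 30.
{E}: P→E 3, Q→E 14, R→E 2, S→E 6. Service 25; fixed 6; total 31.
{A, D, E}: service 20 + fixed 12 = 32
{A, B, C, D, E, F}: P→E 3, Q→D 9, R→B 2, S→E 6. Service 20; fixed 26; total 46.
No other subset beats 30.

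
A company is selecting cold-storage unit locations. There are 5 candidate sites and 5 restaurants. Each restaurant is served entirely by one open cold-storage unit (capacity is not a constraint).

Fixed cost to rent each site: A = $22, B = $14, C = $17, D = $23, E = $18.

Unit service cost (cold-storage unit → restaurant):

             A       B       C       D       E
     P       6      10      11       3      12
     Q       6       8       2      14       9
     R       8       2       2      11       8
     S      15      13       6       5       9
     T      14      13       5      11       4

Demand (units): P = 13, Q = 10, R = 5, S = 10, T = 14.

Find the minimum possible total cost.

For any fixed open set, each restaurant goes to its cheapest open site; total = fixed + service.
{C, D}: P→D 3·13=39, Q→C 2·10=20, R→C 2·5=10, S→D 5·10=50, T→C 5·14=70. Service 189; fixed 40; total 229.
{C, D, E}: service 175 + fixed 58 = 233
{B, C, D}: service 189 + fixed 54 = 243
{A, B, C, D, E}: P→D 3·13=39, Q→C 2·10=20, R→B 2·5=10, S→D 5·10=50, T→E 4·14=56. Service 175; fixed 94; total 269.
No other subset beats 229.

Minimum total cost: 229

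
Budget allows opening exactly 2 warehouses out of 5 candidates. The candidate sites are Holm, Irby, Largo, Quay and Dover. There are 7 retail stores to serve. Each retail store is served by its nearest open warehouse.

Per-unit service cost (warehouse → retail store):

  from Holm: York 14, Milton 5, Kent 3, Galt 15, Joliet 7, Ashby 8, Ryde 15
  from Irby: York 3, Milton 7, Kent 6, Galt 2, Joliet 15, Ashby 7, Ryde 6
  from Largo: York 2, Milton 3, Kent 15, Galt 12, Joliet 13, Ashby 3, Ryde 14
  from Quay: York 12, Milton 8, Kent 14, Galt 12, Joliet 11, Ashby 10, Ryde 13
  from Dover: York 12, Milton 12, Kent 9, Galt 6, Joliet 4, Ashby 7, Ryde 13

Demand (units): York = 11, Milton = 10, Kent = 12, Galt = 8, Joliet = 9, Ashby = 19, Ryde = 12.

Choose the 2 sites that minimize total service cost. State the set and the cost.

Choose Irby and Largo; total service cost 386.

With exactly 2 open, each retail store uses its cheapest among the chosen.
{Irby, Largo}: York→Largo 2·11=22, Milton→Largo 3·10=30, Kent→Irby 6·12=72, Galt→Irby 2·8=16, Joliet→Largo 13·9=117, Ashby→Largo 3·19=57, Ryde→Irby 6·12=72. Service cost 386.
{Holm, Irby}: service cost 403
{Irby, Dover}: service cost 432
Among all 10 size-2 choices, {Irby, Largo} is lowest.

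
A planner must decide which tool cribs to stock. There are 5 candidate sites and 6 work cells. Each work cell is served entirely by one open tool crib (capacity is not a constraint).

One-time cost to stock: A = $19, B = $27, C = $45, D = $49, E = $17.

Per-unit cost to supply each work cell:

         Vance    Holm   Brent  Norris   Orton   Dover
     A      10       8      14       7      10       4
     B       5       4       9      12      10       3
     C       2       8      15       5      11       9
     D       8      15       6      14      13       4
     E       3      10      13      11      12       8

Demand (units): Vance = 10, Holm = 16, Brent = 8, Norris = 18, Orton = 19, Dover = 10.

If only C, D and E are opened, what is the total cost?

Each work cell is assigned to its cheapest site among the open ones.
{C, D, E}: Vance→C 2·10=20, Holm→C 8·16=128, Brent→D 6·8=48, Norris→C 5·18=90, Orton→C 11·19=209, Dover→D 4·10=40. Service 535; fixed 111; total 646.

Total cost: 646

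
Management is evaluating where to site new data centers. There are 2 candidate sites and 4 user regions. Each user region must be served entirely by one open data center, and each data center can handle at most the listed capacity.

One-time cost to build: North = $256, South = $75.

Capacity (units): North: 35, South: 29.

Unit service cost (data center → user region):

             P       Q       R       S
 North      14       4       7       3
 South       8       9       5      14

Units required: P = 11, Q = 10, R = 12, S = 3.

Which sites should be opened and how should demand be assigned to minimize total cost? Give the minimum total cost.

Minimum total cost: 528

Open {North, South}: P→South 8·11=88, Q→North 4·10=40, R→South 5·12=60, S→North 3·3=9.
Loads: North carries 13/35, South carries 23/29. Service 197; fixed 331; total 528.
Next best feasible plan costs 552.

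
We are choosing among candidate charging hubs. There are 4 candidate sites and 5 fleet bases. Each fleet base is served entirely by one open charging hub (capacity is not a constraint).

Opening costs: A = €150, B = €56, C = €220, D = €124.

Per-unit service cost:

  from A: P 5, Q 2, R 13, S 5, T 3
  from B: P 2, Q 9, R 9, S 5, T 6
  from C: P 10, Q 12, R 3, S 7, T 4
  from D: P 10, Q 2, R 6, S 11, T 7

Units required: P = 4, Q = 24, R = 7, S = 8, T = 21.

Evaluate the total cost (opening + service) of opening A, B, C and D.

Total cost: 730

Each fleet base is assigned to its cheapest site among the open ones.
{A, B, C, D}: P→B 2·4=8, Q→A 2·24=48, R→C 3·7=21, S→A 5·8=40, T→A 3·21=63. Service 180; fixed 550; total 730.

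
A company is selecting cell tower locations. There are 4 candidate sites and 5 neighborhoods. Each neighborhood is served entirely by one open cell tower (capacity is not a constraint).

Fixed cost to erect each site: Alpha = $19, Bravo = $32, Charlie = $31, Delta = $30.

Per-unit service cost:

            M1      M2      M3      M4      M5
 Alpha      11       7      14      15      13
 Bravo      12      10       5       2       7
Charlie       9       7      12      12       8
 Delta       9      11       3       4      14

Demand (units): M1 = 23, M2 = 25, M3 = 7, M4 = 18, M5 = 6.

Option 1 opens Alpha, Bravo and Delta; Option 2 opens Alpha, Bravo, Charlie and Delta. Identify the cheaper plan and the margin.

Option 1: {Alpha, Bravo, Delta}: M1→Delta 9·23=207, M2→Alpha 7·25=175, M3→Delta 3·7=21, M4→Bravo 2·18=36, M5→Bravo 7·6=42. Service 481; fixed 81; total 562.
Option 2: {Alpha, Bravo, Charlie, Delta}: M1→Charlie 9·23=207, M2→Alpha 7·25=175, M3→Delta 3·7=21, M4→Bravo 2·18=36, M5→Bravo 7·6=42. Service 481; fixed 112; total 593.
Difference: |562 − 593| = 31.

Option 1 is cheaper by 31.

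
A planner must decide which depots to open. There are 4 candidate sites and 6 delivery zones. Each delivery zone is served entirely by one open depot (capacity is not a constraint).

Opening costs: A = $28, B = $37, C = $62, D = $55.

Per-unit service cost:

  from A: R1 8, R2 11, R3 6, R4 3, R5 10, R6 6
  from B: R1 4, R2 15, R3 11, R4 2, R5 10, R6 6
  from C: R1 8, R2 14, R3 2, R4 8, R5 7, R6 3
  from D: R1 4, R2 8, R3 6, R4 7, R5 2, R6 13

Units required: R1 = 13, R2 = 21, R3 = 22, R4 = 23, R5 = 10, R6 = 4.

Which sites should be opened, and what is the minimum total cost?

For any fixed open set, each delivery zone goes to its cheapest open site; total = fixed + service.
{B, C, D}: R1→B 4·13=52, R2→D 8·21=168, R3→C 2·22=44, R4→B 2·23=46, R5→D 2·10=20, R6→C 3·4=12. Service 342; fixed 154; total 496.
{A, C, D}: service 365 + fixed 145 = 510
{A, B, C, D}: R1→B 4·13=52, R2→D 8·21=168, R3→C 2·22=44, R4→B 2·23=46, R5→D 2·10=20, R6→C 3·4=12. Service 342; fixed 182; total 524.
{A}: service 660 + fixed 28 = 688
No other subset beats 496.

Open B, C and D; minimum total cost 496.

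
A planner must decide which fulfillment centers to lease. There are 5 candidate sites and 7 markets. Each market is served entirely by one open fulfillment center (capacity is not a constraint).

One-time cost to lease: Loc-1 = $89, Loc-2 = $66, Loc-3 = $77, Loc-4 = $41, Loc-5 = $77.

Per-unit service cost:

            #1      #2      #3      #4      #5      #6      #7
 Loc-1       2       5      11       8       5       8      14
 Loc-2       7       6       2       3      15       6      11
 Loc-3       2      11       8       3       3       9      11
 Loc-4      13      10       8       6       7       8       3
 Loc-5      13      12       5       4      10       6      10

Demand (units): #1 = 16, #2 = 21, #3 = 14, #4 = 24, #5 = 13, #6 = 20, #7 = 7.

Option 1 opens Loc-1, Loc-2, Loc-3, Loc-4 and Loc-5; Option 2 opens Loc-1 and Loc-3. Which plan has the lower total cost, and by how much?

Option 1: {Loc-1, Loc-2, Loc-3, Loc-4, Loc-5}: #1→Loc-1 2·16=32, #2→Loc-1 5·21=105, #3→Loc-2 2·14=28, #4→Loc-2 3·24=72, #5→Loc-3 3·13=39, #6→Loc-2 6·20=120, #7→Loc-4 3·7=21. Service 417; fixed 350; total 767.
Option 2: {Loc-1, Loc-3}: #1→Loc-1 2·16=32, #2→Loc-1 5·21=105, #3→Loc-3 8·14=112, #4→Loc-3 3·24=72, #5→Loc-3 3·13=39, #6→Loc-1 8·20=160, #7→Loc-3 11·7=77. Service 597; fixed 166; total 763.
Difference: |767 − 763| = 4.

Option 2 is cheaper by 4.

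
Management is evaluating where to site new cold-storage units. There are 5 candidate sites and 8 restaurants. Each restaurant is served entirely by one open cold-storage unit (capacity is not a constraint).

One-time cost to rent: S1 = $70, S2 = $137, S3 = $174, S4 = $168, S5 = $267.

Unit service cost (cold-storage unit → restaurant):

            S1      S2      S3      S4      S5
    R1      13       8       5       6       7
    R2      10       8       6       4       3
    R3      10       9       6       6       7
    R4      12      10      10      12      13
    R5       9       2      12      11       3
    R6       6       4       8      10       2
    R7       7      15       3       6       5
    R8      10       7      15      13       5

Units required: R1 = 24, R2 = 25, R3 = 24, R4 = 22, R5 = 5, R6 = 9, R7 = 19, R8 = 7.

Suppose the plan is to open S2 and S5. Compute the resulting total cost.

Each restaurant is assigned to its cheapest site among the open ones.
{S2, S5}: R1→S5 7·24=168, R2→S5 3·25=75, R3→S5 7·24=168, R4→S2 10·22=220, R5→S2 2·5=10, R6→S5 2·9=18, R7→S5 5·19=95, R8→S5 5·7=35. Service 789; fixed 404; total 1193.

Total cost: 1193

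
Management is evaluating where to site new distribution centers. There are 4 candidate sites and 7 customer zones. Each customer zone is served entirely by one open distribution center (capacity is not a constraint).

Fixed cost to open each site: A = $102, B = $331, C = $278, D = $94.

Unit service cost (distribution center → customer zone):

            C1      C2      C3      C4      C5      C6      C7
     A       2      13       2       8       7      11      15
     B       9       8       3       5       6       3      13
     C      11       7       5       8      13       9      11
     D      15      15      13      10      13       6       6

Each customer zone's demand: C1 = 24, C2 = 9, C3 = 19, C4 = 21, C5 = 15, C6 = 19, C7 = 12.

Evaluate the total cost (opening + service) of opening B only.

Total cost: 1084

Each customer zone is assigned to its cheapest site among the open ones.
{B}: C1→B 9·24=216, C2→B 8·9=72, C3→B 3·19=57, C4→B 5·21=105, C5→B 6·15=90, C6→B 3·19=57, C7→B 13·12=156. Service 753; fixed 331; total 1084.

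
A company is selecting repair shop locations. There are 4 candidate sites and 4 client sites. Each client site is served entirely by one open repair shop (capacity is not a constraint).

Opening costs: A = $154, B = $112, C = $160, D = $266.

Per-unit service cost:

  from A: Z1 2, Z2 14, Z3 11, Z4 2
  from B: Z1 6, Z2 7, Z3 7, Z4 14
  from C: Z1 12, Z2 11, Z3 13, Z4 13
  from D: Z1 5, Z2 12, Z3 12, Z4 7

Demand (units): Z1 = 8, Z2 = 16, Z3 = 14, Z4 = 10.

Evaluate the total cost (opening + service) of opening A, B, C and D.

Each client site is assigned to its cheapest site among the open ones.
{A, B, C, D}: Z1→A 2·8=16, Z2→B 7·16=112, Z3→B 7·14=98, Z4→A 2·10=20. Service 246; fixed 692; total 938.

Total cost: 938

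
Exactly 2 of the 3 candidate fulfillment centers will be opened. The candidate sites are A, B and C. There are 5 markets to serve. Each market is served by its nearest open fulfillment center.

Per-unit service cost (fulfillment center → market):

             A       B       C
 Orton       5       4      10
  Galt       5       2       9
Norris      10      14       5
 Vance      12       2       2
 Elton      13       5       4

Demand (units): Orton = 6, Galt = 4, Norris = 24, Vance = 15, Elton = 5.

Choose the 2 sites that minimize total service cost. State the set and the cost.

Choose B and C; total service cost 202.

With exactly 2 open, each market uses its cheapest among the chosen.
{B, C}: Orton→B 4·6=24, Galt→B 2·4=8, Norris→C 5·24=120, Vance→B 2·15=30, Elton→C 4·5=20. Service cost 202.
{A, C}: service cost 220
{A, B}: service cost 327
Among all 3 size-2 choices, {B, C} is lowest.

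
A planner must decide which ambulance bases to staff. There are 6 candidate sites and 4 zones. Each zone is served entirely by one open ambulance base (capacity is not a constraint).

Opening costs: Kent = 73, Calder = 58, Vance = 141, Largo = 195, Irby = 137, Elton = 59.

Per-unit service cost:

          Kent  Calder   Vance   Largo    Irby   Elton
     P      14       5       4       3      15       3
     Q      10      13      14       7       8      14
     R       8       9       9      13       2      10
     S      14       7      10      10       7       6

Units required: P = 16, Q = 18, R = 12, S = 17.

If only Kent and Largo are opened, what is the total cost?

Total cost: 708

Each zone is assigned to its cheapest site among the open ones.
{Kent, Largo}: P→Largo 3·16=48, Q→Largo 7·18=126, R→Kent 8·12=96, S→Largo 10·17=170. Service 440; fixed 268; total 708.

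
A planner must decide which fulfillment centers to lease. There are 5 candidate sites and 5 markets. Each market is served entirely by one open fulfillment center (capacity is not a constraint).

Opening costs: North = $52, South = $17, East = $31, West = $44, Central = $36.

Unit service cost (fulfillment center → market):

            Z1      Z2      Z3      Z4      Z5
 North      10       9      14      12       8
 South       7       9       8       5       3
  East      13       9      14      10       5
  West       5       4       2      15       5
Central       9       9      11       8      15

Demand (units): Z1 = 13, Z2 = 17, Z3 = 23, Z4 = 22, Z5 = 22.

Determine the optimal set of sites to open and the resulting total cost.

Open South and West; minimum total cost 416.

For any fixed open set, each market goes to its cheapest open site; total = fixed + service.
{South, West}: Z1→West 5·13=65, Z2→West 4·17=68, Z3→West 2·23=46, Z4→South 5·22=110, Z5→South 3·22=66. Service 355; fixed 61; total 416.
{South, East, West}: service 355 + fixed 92 = 447
{South, West, Central}: Z1→West 5·13=65, Z2→West 4·17=68, Z3→West 2·23=46, Z4→South 5·22=110, Z5→South 3·22=66. Service 355; fixed 97; total 452.
{North, South, East, West, Central}: service 355 + fixed 180 = 535
No other subset beats 416.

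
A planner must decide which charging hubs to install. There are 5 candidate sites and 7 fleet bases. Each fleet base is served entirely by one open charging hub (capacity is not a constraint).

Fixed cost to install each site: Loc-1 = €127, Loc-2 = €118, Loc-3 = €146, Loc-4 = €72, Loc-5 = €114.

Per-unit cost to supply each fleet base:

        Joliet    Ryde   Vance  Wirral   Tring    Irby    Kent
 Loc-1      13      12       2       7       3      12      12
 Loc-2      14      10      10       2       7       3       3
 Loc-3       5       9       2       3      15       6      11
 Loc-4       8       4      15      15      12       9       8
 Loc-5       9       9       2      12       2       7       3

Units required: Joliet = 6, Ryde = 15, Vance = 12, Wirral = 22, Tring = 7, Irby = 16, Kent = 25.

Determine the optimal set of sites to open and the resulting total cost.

Open Loc-2, Loc-4 and Loc-5; minimum total cost 617.

For any fixed open set, each fleet base goes to its cheapest open site; total = fixed + service.
{Loc-2, Loc-4, Loc-5}: Joliet→Loc-4 8·6=48, Ryde→Loc-4 4·15=60, Vance→Loc-5 2·12=24, Wirral→Loc-2 2·22=44, Tring→Loc-5 2·7=14, Irby→Loc-2 3·16=48, Kent→Loc-2 3·25=75. Service 313; fixed 304; total 617.
{Loc-2, Loc-5}: service 394 + fixed 232 = 626
{Loc-2, Loc-4}: service 444 + fixed 190 = 634
{Loc-1, Loc-2, Loc-3, Loc-4, Loc-5}: service 295 + fixed 577 = 872
No other subset beats 617.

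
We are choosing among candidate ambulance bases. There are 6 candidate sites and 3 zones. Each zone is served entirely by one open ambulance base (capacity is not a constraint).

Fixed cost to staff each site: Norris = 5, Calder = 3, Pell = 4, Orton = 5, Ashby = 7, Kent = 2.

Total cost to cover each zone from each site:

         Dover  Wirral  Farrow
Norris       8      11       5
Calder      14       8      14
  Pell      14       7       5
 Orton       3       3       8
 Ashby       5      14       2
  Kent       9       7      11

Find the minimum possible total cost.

For any fixed open set, each zone goes to its cheapest open site; total = fixed + service.
{Orton}: Dover→Orton 3, Wirral→Orton 3, Farrow→Orton 8. Service 14; fixed 5; total 19.
{Pell, Orton}: Dover→Orton 3, Wirral→Orton 3, Farrow→Pell 5. Service 11; fixed 9; total 20.
{Orton, Ashby}: Dover→Orton 3, Wirral→Orton 3, Farrow→Ashby 2. Service 8; fixed 12; total 20.
{Norris, Calder, Pell, Orton, Ashby, Kent}: Dover→Orton 3, Wirral→Orton 3, Farrow→Ashby 2. Service 8; fixed 26; total 34.
No other subset beats 19.

Minimum total cost: 19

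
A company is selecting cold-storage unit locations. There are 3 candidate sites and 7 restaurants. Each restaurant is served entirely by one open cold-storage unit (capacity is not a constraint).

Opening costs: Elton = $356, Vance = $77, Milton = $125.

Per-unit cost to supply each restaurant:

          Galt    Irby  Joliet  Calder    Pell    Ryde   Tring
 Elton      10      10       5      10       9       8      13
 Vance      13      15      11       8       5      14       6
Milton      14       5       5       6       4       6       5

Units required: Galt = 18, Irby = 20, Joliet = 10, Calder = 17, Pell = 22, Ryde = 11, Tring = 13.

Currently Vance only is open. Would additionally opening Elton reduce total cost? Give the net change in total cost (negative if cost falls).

Current service cost with {Vance}: 1122.
Adding Elton: each restaurant re-picks its cheapest; new service cost 842, saving 280.
Extra fixed cost: 356. Net change = 356 − 280 = 76.
(Totals: 1199 → 1275.)

No — net change +76 (cost rises by 76).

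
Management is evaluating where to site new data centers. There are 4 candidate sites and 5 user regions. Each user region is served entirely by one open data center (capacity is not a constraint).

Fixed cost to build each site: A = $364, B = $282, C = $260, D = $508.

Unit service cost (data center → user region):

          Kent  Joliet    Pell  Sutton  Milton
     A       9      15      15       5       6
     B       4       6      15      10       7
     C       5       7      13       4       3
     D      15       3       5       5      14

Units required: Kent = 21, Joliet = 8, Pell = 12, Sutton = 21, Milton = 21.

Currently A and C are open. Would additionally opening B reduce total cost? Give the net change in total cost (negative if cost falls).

No — net change +253 (cost rises by 253).

Current service cost with {A, C}: 464.
Adding B: each user region re-picks its cheapest; new service cost 435, saving 29.
Extra fixed cost: 282. Net change = 282 − 29 = 253.
(Totals: 1088 → 1341.)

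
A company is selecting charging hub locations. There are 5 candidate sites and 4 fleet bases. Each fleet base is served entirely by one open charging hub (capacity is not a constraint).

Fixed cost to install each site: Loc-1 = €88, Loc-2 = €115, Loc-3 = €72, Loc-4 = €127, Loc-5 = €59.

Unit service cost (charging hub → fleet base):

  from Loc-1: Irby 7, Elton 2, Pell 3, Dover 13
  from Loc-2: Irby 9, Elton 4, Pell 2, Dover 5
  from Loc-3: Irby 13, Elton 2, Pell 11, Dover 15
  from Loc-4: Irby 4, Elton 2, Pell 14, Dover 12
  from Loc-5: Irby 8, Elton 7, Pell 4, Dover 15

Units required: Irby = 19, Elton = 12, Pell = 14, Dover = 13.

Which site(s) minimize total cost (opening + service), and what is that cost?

For any fixed open set, each fleet base goes to its cheapest open site; total = fixed + service.
{Loc-2}: Irby→Loc-2 9·19=171, Elton→Loc-2 4·12=48, Pell→Loc-2 2·14=28, Dover→Loc-2 5·13=65. Service 312; fixed 115; total 427.
{Loc-2, Loc-4}: Irby→Loc-4 4·19=76, Elton→Loc-4 2·12=24, Pell→Loc-2 2·14=28, Dover→Loc-2 5·13=65. Service 193; fixed 242; total 435.
{Loc-1, Loc-2}: service 250 + fixed 203 = 453
{Loc-1, Loc-2, Loc-3, Loc-4, Loc-5}: Irby→Loc-4 4·19=76, Elton→Loc-1 2·12=24, Pell→Loc-2 2·14=28, Dover→Loc-2 5·13=65. Service 193; fixed 461; total 654.
No other subset beats 427.

Open Loc-2 only; minimum total cost 427.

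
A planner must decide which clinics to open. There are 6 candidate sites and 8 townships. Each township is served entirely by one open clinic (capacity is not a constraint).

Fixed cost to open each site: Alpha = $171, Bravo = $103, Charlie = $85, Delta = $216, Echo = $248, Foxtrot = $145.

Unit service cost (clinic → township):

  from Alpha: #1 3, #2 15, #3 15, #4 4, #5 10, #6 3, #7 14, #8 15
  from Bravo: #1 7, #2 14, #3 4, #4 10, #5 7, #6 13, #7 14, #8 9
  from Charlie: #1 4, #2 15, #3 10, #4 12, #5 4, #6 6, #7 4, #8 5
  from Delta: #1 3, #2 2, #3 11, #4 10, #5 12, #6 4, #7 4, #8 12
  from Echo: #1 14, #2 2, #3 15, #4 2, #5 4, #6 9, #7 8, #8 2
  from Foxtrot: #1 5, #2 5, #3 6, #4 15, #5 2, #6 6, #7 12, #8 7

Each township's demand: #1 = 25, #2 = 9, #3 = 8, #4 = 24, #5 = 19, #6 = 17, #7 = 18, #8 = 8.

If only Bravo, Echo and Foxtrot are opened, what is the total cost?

Each township is assigned to its cheapest site among the open ones.
{Bravo, Echo, Foxtrot}: #1→Foxtrot 5·25=125, #2→Echo 2·9=18, #3→Bravo 4·8=32, #4→Echo 2·24=48, #5→Foxtrot 2·19=38, #6→Foxtrot 6·17=102, #7→Echo 8·18=144, #8→Echo 2·8=16. Service 523; fixed 496; total 1019.

Total cost: 1019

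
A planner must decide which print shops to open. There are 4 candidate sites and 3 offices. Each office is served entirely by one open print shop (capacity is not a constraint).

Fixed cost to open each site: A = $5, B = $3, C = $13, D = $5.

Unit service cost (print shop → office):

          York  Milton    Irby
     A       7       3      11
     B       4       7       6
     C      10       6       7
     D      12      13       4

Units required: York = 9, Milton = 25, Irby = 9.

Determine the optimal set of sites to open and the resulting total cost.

Open A, B and D; minimum total cost 160.

For any fixed open set, each office goes to its cheapest open site; total = fixed + service.
{A, B, D}: York→B 4·9=36, Milton→A 3·25=75, Irby→D 4·9=36. Service 147; fixed 13; total 160.
{A, B}: service 165 + fixed 8 = 173
{A, B, C, D}: service 147 + fixed 26 = 173
{B}: York→B 4·9=36, Milton→B 7·25=175, Irby→B 6·9=54. Service 265; fixed 3; total 268.
No other subset beats 160.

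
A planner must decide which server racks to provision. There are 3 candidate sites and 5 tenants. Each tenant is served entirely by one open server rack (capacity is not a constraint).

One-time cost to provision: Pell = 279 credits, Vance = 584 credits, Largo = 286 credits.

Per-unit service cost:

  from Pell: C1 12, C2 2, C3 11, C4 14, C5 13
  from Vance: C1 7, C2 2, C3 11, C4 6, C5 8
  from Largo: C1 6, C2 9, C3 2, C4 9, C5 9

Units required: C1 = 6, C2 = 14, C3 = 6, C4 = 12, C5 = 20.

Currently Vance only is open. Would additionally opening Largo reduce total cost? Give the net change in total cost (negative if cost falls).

Current service cost with {Vance}: 368.
Adding Largo: each tenant re-picks its cheapest; new service cost 308, saving 60.
Extra fixed cost: 286. Net change = 286 − 60 = 226.
(Totals: 952 → 1178.)

No — net change +226 (cost rises by 226).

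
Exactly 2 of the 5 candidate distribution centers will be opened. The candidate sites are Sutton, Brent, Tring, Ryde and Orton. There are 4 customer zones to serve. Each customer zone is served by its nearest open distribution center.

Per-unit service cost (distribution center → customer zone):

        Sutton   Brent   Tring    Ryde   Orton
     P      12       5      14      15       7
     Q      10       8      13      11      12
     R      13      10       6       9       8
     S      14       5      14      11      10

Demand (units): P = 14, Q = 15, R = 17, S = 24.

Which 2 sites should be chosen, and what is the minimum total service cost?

With exactly 2 open, each customer zone uses its cheapest among the chosen.
{Brent, Tring}: P→Brent 5·14=70, Q→Brent 8·15=120, R→Tring 6·17=102, S→Brent 5·24=120. Service cost 412.
{Brent, Orton}: service cost 446
{Brent, Ryde}: service cost 463
Among all 10 size-2 choices, {Brent, Tring} is lowest.

Choose Brent and Tring; total service cost 412.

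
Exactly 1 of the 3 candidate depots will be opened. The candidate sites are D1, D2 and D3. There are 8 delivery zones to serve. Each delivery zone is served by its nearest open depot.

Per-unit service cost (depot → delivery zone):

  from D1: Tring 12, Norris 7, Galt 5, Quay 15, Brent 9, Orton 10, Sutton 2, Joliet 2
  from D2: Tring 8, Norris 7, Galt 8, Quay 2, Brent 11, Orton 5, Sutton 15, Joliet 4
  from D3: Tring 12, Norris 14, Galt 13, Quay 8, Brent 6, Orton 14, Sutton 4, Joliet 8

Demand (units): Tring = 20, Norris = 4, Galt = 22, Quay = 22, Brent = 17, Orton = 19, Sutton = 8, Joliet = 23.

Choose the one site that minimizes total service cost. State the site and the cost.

Choose D2 only; total service cost 902.

With exactly 1 open, each delivery zone uses its cheapest among the chosen.
{D2}: Tring→D2 8·20=160, Norris→D2 7·4=28, Galt→D2 8·22=176, Quay→D2 2·22=44, Brent→D2 11·17=187, Orton→D2 5·19=95, Sutton→D2 15·8=120, Joliet→D2 4·23=92. Service cost 902.
{D1}: service cost 1113
{D3}: service cost 1342
Among all 3 size-1 choices, {D2} is lowest.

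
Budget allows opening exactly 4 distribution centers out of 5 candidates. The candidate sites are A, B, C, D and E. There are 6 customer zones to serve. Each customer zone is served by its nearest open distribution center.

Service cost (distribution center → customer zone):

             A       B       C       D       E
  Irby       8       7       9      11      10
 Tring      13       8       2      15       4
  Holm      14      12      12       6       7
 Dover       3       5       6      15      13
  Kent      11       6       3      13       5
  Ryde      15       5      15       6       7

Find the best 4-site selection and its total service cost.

Choose A, B, C and D; total service cost 26.

With exactly 4 open, each customer zone uses its cheapest among the chosen.
{A, B, C, D}: Irby→B 7, Tring→C 2, Holm→D 6, Dover→A 3, Kent→C 3, Ryde→B 5. Service cost 26.
{A, B, C, E}: service cost 27
{A, C, D, E}: service cost 28
Among all 5 size-4 choices, {A, B, C, D} is lowest.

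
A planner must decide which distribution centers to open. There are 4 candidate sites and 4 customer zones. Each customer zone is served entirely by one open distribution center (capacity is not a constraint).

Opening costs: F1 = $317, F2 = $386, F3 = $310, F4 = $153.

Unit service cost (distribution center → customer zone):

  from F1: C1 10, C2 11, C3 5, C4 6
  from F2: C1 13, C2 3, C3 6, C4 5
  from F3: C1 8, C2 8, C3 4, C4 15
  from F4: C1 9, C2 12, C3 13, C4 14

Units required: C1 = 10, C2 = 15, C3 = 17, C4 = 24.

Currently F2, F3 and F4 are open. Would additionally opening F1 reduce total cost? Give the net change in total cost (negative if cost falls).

Current service cost with {F2, F3, F4}: 313.
Adding F1: each customer zone re-picks its cheapest; new service cost 313, saving 0.
Extra fixed cost: 317. Net change = 317 − 0 = 317.
(Totals: 1162 → 1479.)

No — net change +317 (cost rises by 317).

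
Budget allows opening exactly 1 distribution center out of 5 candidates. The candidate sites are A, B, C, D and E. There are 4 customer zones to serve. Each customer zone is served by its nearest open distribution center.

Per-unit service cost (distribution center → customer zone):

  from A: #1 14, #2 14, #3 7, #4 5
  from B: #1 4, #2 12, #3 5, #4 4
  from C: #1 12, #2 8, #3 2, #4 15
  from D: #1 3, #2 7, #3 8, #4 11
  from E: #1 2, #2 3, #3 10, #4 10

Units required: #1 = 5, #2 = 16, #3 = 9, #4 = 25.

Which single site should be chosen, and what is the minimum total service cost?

Choose B only; total service cost 357.

With exactly 1 open, each customer zone uses its cheapest among the chosen.
{B}: #1→B 4·5=20, #2→B 12·16=192, #3→B 5·9=45, #4→B 4·25=100. Service cost 357.
{E}: service cost 398
{D}: service cost 474
Among all 5 size-1 choices, {B} is lowest.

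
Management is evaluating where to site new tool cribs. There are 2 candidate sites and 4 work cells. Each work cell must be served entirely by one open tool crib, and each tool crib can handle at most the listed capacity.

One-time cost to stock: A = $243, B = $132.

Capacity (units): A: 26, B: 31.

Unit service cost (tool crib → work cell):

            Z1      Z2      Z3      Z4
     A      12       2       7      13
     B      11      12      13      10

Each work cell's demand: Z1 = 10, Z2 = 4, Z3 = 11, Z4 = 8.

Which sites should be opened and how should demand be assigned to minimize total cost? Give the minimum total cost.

Minimum total cost: 650

Open {A, B}: Z1→B 11·10=110, Z2→A 2·4=8, Z3→A 7·11=77, Z4→B 10·8=80.
Loads: A carries 15/26, B carries 18/31. Service 275; fixed 375; total 650.
Next best feasible plan costs 660.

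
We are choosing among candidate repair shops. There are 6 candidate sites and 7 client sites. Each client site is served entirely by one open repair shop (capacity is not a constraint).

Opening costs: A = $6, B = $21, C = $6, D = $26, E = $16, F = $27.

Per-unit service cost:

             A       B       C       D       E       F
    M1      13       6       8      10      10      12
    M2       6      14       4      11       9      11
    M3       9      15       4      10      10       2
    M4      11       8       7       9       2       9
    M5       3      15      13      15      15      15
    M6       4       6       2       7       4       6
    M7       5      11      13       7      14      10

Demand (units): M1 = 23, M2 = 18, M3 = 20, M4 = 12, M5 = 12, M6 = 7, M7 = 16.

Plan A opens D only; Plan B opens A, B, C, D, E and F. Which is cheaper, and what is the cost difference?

Plan A: {D}: M1→D 10·23=230, M2→D 11·18=198, M3→D 10·20=200, M4→D 9·12=108, M5→D 15·12=180, M6→D 7·7=49, M7→D 7·16=112. Service 1077; fixed 26; total 1103.
Plan B: {A, B, C, D, E, F}: M1→B 6·23=138, M2→C 4·18=72, M3→F 2·20=40, M4→E 2·12=24, M5→A 3·12=36, M6→C 2·7=14, M7→A 5·16=80. Service 404; fixed 102; total 506.
Difference: |1103 − 506| = 597.

Plan B is cheaper by 597.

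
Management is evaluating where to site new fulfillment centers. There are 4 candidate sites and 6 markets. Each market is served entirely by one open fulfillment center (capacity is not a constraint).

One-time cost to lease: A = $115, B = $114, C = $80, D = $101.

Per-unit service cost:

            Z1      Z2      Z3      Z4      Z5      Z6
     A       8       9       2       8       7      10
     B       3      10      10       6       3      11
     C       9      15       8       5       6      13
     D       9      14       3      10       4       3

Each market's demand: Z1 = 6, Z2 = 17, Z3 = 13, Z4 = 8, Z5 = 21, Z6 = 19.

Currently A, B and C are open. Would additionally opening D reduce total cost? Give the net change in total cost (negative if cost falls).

Yes — net change −32 (cost falls by 32).

Current service cost with {A, B, C}: 490.
Adding D: each market re-picks its cheapest; new service cost 357, saving 133.
Extra fixed cost: 101. Net change = 101 − 133 = -32.
(Totals: 799 → 767.)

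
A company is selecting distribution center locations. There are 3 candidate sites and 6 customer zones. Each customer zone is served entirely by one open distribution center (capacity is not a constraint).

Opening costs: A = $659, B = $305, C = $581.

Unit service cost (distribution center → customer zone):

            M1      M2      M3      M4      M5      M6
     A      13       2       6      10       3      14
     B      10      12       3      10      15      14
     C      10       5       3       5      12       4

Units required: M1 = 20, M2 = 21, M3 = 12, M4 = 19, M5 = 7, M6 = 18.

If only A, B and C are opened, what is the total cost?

Each customer zone is assigned to its cheapest site among the open ones.
{A, B, C}: M1→B 10·20=200, M2→A 2·21=42, M3→B 3·12=36, M4→C 5·19=95, M5→A 3·7=21, M6→C 4·18=72. Service 466; fixed 1545; total 2011.

Total cost: 2011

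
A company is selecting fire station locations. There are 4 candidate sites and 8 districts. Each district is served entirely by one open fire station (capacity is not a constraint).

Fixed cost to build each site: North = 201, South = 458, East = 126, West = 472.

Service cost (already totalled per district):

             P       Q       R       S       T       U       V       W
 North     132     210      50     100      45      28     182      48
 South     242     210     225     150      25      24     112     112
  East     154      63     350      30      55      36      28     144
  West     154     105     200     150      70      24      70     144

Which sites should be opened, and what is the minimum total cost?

For any fixed open set, each district goes to its cheapest open site; total = fixed + service.
{North, East}: P→North 132, Q→East 63, R→North 50, S→East 30, T→North 45, U→North 28, V→East 28, W→North 48. Service 424; fixed 327; total 751.
{East}: P→East 154, Q→East 63, R→East 350, S→East 30, T→East 55, U→East 36, V→East 28, W→East 144. Service 860; fixed 126; total 986.
{North}: service 795 + fixed 201 = 996
{North, South, East, West}: service 400 + fixed 1257 = 1657
No other subset beats 751.

Open North and East; minimum total cost 751.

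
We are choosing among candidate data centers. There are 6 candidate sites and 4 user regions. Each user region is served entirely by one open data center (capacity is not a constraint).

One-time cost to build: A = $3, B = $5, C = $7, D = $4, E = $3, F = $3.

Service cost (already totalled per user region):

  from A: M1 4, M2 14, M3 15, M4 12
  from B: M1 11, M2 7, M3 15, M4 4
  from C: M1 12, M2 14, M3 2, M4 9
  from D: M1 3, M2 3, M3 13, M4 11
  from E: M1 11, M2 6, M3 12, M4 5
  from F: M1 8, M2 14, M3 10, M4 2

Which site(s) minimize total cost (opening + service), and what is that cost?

Open C, D and F; minimum total cost 24.

For any fixed open set, each user region goes to its cheapest open site; total = fixed + service.
{C, D, F}: M1→D 3, M2→D 3, M3→C 2, M4→F 2. Service 10; fixed 14; total 24.
{D, F}: service 18 + fixed 7 = 25
{A, C, D, F}: service 10 + fixed 17 = 27
{A, B, C, D, E, F}: service 10 + fixed 25 = 35
No other subset beats 24.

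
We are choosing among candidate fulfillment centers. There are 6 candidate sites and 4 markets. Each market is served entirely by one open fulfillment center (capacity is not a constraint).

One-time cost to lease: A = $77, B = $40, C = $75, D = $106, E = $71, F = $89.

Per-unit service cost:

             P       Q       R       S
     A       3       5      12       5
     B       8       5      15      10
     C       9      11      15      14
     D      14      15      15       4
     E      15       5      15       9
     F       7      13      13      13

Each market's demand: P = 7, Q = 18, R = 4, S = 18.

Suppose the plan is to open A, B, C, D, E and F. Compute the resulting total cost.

Total cost: 689

Each market is assigned to its cheapest site among the open ones.
{A, B, C, D, E, F}: P→A 3·7=21, Q→A 5·18=90, R→A 12·4=48, S→D 4·18=72. Service 231; fixed 458; total 689.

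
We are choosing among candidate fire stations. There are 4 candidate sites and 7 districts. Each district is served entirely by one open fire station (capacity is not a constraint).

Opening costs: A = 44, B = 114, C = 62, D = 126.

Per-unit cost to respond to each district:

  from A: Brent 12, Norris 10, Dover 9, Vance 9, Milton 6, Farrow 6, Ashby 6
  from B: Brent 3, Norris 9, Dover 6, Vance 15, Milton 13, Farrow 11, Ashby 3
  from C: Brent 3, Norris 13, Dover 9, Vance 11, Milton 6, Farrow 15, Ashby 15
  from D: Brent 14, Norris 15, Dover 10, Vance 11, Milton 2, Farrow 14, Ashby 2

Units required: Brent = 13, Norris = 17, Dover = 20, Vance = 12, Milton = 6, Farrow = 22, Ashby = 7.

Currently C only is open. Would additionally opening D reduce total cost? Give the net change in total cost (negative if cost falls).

Yes — net change −11 (cost falls by 11).

Current service cost with {C}: 1043.
Adding D: each district re-picks its cheapest; new service cost 906, saving 137.
Extra fixed cost: 126. Net change = 126 − 137 = -11.
(Totals: 1105 → 1094.)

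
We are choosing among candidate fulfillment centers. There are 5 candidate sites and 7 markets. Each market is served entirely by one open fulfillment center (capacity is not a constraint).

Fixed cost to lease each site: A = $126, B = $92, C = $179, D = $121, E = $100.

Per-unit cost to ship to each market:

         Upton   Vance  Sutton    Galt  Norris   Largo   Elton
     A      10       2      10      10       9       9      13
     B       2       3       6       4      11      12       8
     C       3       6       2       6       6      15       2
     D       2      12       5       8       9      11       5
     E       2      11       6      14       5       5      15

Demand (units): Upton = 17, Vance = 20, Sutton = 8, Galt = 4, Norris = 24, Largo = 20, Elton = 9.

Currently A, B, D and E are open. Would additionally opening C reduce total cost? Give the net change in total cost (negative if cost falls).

No — net change +128 (cost rises by 128).

Current service cost with {A, B, D, E}: 395.
Adding C: each market re-picks its cheapest; new service cost 344, saving 51.
Extra fixed cost: 179. Net change = 179 − 51 = 128.
(Totals: 834 → 962.)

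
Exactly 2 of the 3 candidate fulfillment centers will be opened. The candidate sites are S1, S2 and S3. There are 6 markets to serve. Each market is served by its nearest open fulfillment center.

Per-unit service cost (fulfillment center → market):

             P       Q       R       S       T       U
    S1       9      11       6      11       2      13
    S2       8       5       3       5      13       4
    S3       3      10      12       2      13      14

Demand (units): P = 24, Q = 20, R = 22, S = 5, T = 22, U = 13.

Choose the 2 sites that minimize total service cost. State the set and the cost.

Choose S1 and S2; total service cost 479.

With exactly 2 open, each market uses its cheapest among the chosen.
{S1, S2}: P→S2 8·24=192, Q→S2 5·20=100, R→S2 3·22=66, S→S2 5·5=25, T→S1 2·22=44, U→S2 4·13=52. Service cost 479.
{S2, S3}: service cost 586
{S1, S3}: service cost 627
Among all 3 size-2 choices, {S1, S2} is lowest.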